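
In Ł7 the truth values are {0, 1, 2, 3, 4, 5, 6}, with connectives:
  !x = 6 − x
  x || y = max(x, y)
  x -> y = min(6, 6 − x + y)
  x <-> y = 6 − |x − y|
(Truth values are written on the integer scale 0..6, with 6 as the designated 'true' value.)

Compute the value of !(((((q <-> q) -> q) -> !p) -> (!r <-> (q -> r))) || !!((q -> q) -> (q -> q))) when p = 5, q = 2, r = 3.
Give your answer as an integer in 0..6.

0

q <-> q = 2 <-> 2 = 6
(q <-> q) -> q = 6 -> 2 = 2
!p = !5 = 1
((q <-> q) -> q) -> !p = 2 -> 1 = 5
!r = !3 = 3
q -> r = 2 -> 3 = 6
!r <-> (q -> r) = 3 <-> 6 = 3
(((q <-> q) -> q) -> !p) -> (!r <-> (q -> r)) = 5 -> 3 = 4
q -> q = 2 -> 2 = 6
q -> q = 2 -> 2 = 6
(q -> q) -> (q -> q) = 6 -> 6 = 6
!((q -> q) -> (q -> q)) = !6 = 0
!!((q -> q) -> (q -> q)) = !0 = 6
((((q <-> q) -> q) -> !p) -> (!r <-> (q -> r))) || !!((q -> q) -> (q -> q)) = 4 || 6 = 6
!(((((q <-> q) -> q) -> !p) -> (!r <-> (q -> r))) || !!((q -> q) -> (q -> q))) = !6 = 0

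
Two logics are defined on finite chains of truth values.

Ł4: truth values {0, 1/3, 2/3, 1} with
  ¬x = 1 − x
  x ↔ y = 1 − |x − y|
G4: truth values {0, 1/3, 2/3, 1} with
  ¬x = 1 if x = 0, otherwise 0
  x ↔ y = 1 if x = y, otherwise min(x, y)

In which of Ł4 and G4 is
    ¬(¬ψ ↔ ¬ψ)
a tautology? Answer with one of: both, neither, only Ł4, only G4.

In Ł4: at ψ = 0 the value is 0 — not a tautology.
In G4: at ψ = 0 the value is 0 — not a tautology.

neither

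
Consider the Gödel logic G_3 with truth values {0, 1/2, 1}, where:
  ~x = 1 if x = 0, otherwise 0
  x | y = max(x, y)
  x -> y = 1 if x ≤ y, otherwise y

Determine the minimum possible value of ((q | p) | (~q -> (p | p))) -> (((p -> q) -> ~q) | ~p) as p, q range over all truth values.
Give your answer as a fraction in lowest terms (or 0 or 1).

0

Take p = 1/2, q = 1/2:
q | p = 1/2 | 1/2 = 1/2
~q = ~1/2 = 0
p | p = 1/2 | 1/2 = 1/2
~q -> (p | p) = 0 -> 1/2 = 1
(q | p) | (~q -> (p | p)) = 1/2 | 1 = 1
p -> q = 1/2 -> 1/2 = 1
~q = ~1/2 = 0
(p -> q) -> ~q = 1 -> 0 = 0
~p = ~1/2 = 0
((p -> q) -> ~q) | ~p = 0 | 0 = 0
((q | p) | (~q -> (p | p))) -> (((p -> q) -> ~q) | ~p) = 1 -> 0 = 0
No assignment yields a value below 0, so this is the minimum.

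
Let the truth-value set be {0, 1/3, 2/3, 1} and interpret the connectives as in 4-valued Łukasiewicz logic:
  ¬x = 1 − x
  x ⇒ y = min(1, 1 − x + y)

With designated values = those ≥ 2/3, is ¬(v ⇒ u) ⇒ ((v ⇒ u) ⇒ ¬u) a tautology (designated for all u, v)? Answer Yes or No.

Yes

u = 0, v = 0 ↦ 1
u = 0, v = 1/3 ↦ 1
u = 0, v = 2/3 ↦ 1
u = 0, v = 1 ↦ 1
u = 1/3, v = 0 ↦ 1
u = 1/3, v = 1/3 ↦ 1
u = 1/3, v = 2/3 ↦ 1
u = 1/3, v = 1 ↦ 1
u = 2/3, v = 0 ↦ 1
u = 2/3, v = 1/3 ↦ 1
u = 2/3, v = 2/3 ↦ 1
u = 2/3, v = 1 ↦ 1
u = 1, v = 0 ↦ 1
u = 1, v = 1/3 ↦ 1
u = 1, v = 2/3 ↦ 1
u = 1, v = 1 ↦ 1
Every assignment gives a value ≥ 2/3.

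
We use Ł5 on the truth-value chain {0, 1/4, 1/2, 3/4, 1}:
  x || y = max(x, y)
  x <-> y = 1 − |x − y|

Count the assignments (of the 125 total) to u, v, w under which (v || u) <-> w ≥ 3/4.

65

value 1: 25 assignments (counts)
value 3/4: 40 assignments (counts)
value 1/2: 30 assignments
value 1/4: 20 assignments
value 0: 10 assignments
So 65 of the 125 assignments meet the threshold.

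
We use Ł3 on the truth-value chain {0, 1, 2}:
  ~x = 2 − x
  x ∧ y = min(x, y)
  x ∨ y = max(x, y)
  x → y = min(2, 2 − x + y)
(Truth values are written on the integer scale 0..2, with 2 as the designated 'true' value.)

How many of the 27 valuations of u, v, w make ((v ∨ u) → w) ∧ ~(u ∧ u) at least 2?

6

value 2: 6 assignments (counts)
value 1: 10 assignments
value 0: 11 assignments
So 6 of the 27 assignments meet the threshold.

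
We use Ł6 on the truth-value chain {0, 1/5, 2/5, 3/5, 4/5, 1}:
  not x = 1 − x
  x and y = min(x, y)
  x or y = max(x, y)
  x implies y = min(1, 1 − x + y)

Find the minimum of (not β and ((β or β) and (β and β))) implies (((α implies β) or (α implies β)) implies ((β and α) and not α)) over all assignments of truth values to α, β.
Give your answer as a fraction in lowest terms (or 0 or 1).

3/5

Take α = 0, β = 2/5:
not β = not 2/5 = 3/5
β or β = 2/5 or 2/5 = 2/5
β and β = 2/5 and 2/5 = 2/5
(β or β) and (β and β) = 2/5 and 2/5 = 2/5
not β and ((β or β) and (β and β)) = 3/5 and 2/5 = 2/5
α implies β = 0 implies 2/5 = 1
α implies β = 0 implies 2/5 = 1
(α implies β) or (α implies β) = 1 or 1 = 1
β and α = 2/5 and 0 = 0
not α = not 0 = 1
(β and α) and not α = 0 and 1 = 0
((α implies β) or (α implies β)) implies ((β and α) and not α) = 1 implies 0 = 0
(not β and ((β or β) and (β and β))) implies (((α implies β) or (α implies β)) implies ((β and α) and not α)) = 2/5 implies 0 = 3/5
No assignment yields a value below 3/5, so this is the minimum.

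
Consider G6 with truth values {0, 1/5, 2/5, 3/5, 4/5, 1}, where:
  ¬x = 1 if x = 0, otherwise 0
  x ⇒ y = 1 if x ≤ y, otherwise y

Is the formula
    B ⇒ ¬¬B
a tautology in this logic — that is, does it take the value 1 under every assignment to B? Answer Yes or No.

Yes

B = 0 ↦ 1
B = 1/5 ↦ 1
B = 2/5 ↦ 1
B = 3/5 ↦ 1
B = 4/5 ↦ 1
B = 1 ↦ 1
Every assignment gives a value ≥ 1.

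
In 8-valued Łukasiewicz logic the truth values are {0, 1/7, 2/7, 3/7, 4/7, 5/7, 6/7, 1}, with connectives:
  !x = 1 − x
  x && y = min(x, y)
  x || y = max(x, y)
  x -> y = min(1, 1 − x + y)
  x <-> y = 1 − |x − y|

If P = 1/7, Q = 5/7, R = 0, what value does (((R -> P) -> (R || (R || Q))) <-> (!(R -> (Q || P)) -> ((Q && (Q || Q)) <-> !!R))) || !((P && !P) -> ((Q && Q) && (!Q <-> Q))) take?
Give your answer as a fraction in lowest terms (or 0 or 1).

R -> P = 0 -> 1/7 = 1
R || Q = 0 || 5/7 = 5/7
R || (R || Q) = 0 || 5/7 = 5/7
(R -> P) -> (R || (R || Q)) = 1 -> 5/7 = 5/7
Q || P = 5/7 || 1/7 = 5/7
R -> (Q || P) = 0 -> 5/7 = 1
!(R -> (Q || P)) = !1 = 0
Q || Q = 5/7 || 5/7 = 5/7
Q && (Q || Q) = 5/7 && 5/7 = 5/7
!R = !0 = 1
!!R = !1 = 0
(Q && (Q || Q)) <-> !!R = 5/7 <-> 0 = 2/7
!(R -> (Q || P)) -> ((Q && (Q || Q)) <-> !!R) = 0 -> 2/7 = 1
((R -> P) -> (R || (R || Q))) <-> (!(R -> (Q || P)) -> ((Q && (Q || Q)) <-> !!R)) = 5/7 <-> 1 = 5/7
!P = !1/7 = 6/7
P && !P = 1/7 && 6/7 = 1/7
Q && Q = 5/7 && 5/7 = 5/7
!Q = !5/7 = 2/7
!Q <-> Q = 2/7 <-> 5/7 = 4/7
(Q && Q) && (!Q <-> Q) = 5/7 && 4/7 = 4/7
(P && !P) -> ((Q && Q) && (!Q <-> Q)) = 1/7 -> 4/7 = 1
!((P && !P) -> ((Q && Q) && (!Q <-> Q))) = !1 = 0
(((R -> P) -> (R || (R || Q))) <-> (!(R -> (Q || P)) -> ((Q && (Q || Q)) <-> !!R))) || !((P && !P) -> ((Q && Q) && (!Q <-> Q))) = 5/7 || 0 = 5/7

5/7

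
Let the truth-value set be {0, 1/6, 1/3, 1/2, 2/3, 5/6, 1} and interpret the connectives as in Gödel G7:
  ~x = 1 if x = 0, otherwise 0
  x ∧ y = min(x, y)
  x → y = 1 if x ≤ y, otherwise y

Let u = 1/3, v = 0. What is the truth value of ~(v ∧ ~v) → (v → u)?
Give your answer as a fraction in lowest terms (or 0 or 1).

~v = ~0 = 1
v ∧ ~v = 0 ∧ 1 = 0
~(v ∧ ~v) = ~0 = 1
v → u = 0 → 1/3 = 1
~(v ∧ ~v) → (v → u) = 1 → 1 = 1

1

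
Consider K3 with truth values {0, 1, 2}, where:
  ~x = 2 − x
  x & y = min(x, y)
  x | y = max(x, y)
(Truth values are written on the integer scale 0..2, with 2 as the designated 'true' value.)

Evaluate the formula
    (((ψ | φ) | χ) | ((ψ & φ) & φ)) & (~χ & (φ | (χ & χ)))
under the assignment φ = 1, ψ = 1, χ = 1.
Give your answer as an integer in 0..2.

ψ | φ = 1 | 1 = 1
(ψ | φ) | χ = 1 | 1 = 1
ψ & φ = 1 & 1 = 1
(ψ & φ) & φ = 1 & 1 = 1
((ψ | φ) | χ) | ((ψ & φ) & φ) = 1 | 1 = 1
~χ = ~1 = 1
χ & χ = 1 & 1 = 1
φ | (χ & χ) = 1 | 1 = 1
~χ & (φ | (χ & χ)) = 1 & 1 = 1
(((ψ | φ) | χ) | ((ψ & φ) & φ)) & (~χ & (φ | (χ & χ))) = 1 & 1 = 1

1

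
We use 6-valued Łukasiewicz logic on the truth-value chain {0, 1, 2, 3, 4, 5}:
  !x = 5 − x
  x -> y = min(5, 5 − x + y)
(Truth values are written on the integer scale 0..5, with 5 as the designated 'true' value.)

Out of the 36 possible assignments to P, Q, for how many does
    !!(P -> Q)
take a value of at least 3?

30

value 5: 21 assignments (counts)
value 4: 5 assignments (counts)
value 3: 4 assignments (counts)
value 2: 3 assignments
value 1: 2 assignments
value 0: 1 assignment
So 30 of the 36 assignments meet the threshold.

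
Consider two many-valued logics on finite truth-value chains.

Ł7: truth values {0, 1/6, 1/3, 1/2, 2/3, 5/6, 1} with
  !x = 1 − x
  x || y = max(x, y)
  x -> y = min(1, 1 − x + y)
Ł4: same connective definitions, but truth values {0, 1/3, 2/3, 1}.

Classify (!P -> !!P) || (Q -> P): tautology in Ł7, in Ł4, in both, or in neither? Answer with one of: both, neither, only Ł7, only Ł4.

In Ł7: at P = 0, Q = 1/6 the value is 5/6 — not a tautology.
In Ł4: at P = 0, Q = 1/3 the value is 2/3 — not a tautology.

neither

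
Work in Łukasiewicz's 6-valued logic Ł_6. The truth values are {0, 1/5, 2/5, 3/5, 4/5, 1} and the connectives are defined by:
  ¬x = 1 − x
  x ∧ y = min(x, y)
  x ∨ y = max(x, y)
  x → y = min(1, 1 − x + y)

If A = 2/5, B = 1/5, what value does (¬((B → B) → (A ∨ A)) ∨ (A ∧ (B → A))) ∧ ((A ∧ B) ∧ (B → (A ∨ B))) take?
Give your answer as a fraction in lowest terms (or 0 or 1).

1/5

B → B = 1/5 → 1/5 = 1
A ∨ A = 2/5 ∨ 2/5 = 2/5
(B → B) → (A ∨ A) = 1 → 2/5 = 2/5
¬((B → B) → (A ∨ A)) = ¬2/5 = 3/5
B → A = 1/5 → 2/5 = 1
A ∧ (B → A) = 2/5 ∧ 1 = 2/5
¬((B → B) → (A ∨ A)) ∨ (A ∧ (B → A)) = 3/5 ∨ 2/5 = 3/5
A ∧ B = 2/5 ∧ 1/5 = 1/5
A ∨ B = 2/5 ∨ 1/5 = 2/5
B → (A ∨ B) = 1/5 → 2/5 = 1
(A ∧ B) ∧ (B → (A ∨ B)) = 1/5 ∧ 1 = 1/5
(¬((B → B) → (A ∨ A)) ∨ (A ∧ (B → A))) ∧ ((A ∧ B) ∧ (B → (A ∨ B))) = 3/5 ∧ 1/5 = 1/5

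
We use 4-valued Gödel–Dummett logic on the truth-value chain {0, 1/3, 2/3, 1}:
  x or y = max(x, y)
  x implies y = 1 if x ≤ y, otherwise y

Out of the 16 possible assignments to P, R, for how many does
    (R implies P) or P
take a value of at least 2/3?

P = 0, R = 0 ↦ 1  ≥
P = 0, R = 1/3 ↦ 0  <
P = 0, R = 2/3 ↦ 0  <
P = 0, R = 1 ↦ 0  <
P = 1/3, R = 0 ↦ 1  ≥
P = 1/3, R = 1/3 ↦ 1  ≥
P = 1/3, R = 2/3 ↦ 1/3  <
P = 1/3, R = 1 ↦ 1/3  <
P = 2/3, R = 0 ↦ 1  ≥
P = 2/3, R = 1/3 ↦ 1  ≥
P = 2/3, R = 2/3 ↦ 1  ≥
P = 2/3, R = 1 ↦ 2/3  ≥
P = 1, R = 0 ↦ 1  ≥
P = 1, R = 1/3 ↦ 1  ≥
P = 1, R = 2/3 ↦ 1  ≥
P = 1, R = 1 ↦ 1  ≥
So 11 of the 16 assignments meet the threshold.

11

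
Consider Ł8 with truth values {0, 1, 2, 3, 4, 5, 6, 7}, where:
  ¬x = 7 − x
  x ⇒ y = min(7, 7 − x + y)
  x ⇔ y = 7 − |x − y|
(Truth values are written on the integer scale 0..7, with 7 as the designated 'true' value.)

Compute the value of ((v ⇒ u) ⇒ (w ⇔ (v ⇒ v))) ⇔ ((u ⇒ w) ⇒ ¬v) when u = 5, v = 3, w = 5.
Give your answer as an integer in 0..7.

v ⇒ u = 3 ⇒ 5 = 7
v ⇒ v = 3 ⇒ 3 = 7
w ⇔ (v ⇒ v) = 5 ⇔ 7 = 5
(v ⇒ u) ⇒ (w ⇔ (v ⇒ v)) = 7 ⇒ 5 = 5
u ⇒ w = 5 ⇒ 5 = 7
¬v = ¬3 = 4
(u ⇒ w) ⇒ ¬v = 7 ⇒ 4 = 4
((v ⇒ u) ⇒ (w ⇔ (v ⇒ v))) ⇔ ((u ⇒ w) ⇒ ¬v) = 5 ⇔ 4 = 6

6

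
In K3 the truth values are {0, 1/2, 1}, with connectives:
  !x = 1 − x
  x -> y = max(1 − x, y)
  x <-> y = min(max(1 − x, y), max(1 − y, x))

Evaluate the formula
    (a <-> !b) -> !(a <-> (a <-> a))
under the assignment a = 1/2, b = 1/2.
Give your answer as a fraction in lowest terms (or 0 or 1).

1/2

!b = !1/2 = 1/2
a <-> !b = 1/2 <-> 1/2 = 1/2
a <-> a = 1/2 <-> 1/2 = 1/2
a <-> (a <-> a) = 1/2 <-> 1/2 = 1/2
!(a <-> (a <-> a)) = !1/2 = 1/2
(a <-> !b) -> !(a <-> (a <-> a)) = 1/2 -> 1/2 = 1/2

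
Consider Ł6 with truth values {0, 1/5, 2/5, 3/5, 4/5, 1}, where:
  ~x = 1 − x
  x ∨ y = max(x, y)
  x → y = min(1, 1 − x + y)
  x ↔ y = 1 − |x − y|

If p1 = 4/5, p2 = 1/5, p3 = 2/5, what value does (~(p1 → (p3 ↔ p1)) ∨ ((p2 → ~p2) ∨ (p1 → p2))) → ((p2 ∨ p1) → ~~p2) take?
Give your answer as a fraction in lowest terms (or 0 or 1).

2/5

p3 ↔ p1 = 2/5 ↔ 4/5 = 3/5
p1 → (p3 ↔ p1) = 4/5 → 3/5 = 4/5
~(p1 → (p3 ↔ p1)) = ~4/5 = 1/5
~p2 = ~1/5 = 4/5
p2 → ~p2 = 1/5 → 4/5 = 1
p1 → p2 = 4/5 → 1/5 = 2/5
(p2 → ~p2) ∨ (p1 → p2) = 1 ∨ 2/5 = 1
~(p1 → (p3 ↔ p1)) ∨ ((p2 → ~p2) ∨ (p1 → p2)) = 1/5 ∨ 1 = 1
p2 ∨ p1 = 1/5 ∨ 4/5 = 4/5
~p2 = ~1/5 = 4/5
~~p2 = ~4/5 = 1/5
(p2 ∨ p1) → ~~p2 = 4/5 → 1/5 = 2/5
(~(p1 → (p3 ↔ p1)) ∨ ((p2 → ~p2) ∨ (p1 → p2))) → ((p2 ∨ p1) → ~~p2) = 1 → 2/5 = 2/5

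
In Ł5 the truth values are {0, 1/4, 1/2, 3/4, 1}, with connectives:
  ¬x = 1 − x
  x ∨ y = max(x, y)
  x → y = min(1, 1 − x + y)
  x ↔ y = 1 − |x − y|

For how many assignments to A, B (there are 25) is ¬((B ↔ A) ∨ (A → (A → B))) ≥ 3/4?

2

value 1: 1 assignment (counts)
value 3/4: 1 assignment (counts)
value 1/2: 2 assignments
value 1/4: 2 assignments
value 0: 19 assignments
So 2 of the 25 assignments meet the threshold.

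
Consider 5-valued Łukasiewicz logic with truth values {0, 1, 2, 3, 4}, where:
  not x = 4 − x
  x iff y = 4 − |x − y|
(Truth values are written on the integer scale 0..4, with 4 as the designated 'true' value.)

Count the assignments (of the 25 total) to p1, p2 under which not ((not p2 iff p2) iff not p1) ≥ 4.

3

value 4: 3 assignments (counts)
value 3: 3 assignments
value 2: 7 assignments
value 1: 7 assignments
value 0: 5 assignments
So 3 of the 25 assignments meet the threshold.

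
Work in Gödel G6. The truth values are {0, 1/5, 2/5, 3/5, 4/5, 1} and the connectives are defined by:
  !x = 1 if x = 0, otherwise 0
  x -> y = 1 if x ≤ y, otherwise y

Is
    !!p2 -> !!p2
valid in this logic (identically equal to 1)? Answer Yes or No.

p2 = 0 ↦ 1
p2 = 1/5 ↦ 1
p2 = 2/5 ↦ 1
p2 = 3/5 ↦ 1
p2 = 4/5 ↦ 1
p2 = 1 ↦ 1
Every assignment gives a value ≥ 1.

Yes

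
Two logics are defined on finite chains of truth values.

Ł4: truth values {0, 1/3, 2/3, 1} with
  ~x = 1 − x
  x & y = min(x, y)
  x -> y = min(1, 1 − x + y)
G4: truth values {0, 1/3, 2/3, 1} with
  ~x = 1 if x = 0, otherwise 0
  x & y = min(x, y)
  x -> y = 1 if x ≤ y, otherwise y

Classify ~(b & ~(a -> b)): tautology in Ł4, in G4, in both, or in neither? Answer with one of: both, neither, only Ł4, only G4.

In Ł4: at a = 2/3, b = 1/3 the value is 2/3 — not a tautology.
In G4: every assignment gives 1 — tautology.

only G4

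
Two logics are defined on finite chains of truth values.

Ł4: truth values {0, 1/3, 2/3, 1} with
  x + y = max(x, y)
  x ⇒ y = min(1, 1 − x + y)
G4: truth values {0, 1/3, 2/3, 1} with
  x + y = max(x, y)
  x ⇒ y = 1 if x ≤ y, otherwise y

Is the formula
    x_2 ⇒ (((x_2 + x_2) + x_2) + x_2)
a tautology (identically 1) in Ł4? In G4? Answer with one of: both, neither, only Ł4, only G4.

both

In Ł4: every assignment gives 1 — tautology.
In G4: every assignment gives 1 — tautology.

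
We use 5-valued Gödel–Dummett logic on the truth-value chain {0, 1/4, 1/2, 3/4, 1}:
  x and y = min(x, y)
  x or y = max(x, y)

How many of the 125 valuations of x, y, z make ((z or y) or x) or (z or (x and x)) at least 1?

value 1: 61 assignments (counts)
value 3/4: 37 assignments
value 1/2: 19 assignments
value 1/4: 7 assignments
value 0: 1 assignment
So 61 of the 125 assignments meet the threshold.

61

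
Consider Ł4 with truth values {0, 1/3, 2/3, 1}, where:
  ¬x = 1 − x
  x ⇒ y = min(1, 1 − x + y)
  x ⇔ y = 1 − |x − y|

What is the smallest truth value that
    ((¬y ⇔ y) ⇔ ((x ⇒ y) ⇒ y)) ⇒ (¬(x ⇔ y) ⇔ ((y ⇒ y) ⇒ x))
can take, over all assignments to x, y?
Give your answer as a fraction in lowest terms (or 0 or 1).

1/3

Take x = 0, y = 2/3:
¬y = ¬2/3 = 1/3
¬y ⇔ y = 1/3 ⇔ 2/3 = 2/3
x ⇒ y = 0 ⇒ 2/3 = 1
(x ⇒ y) ⇒ y = 1 ⇒ 2/3 = 2/3
(¬y ⇔ y) ⇔ ((x ⇒ y) ⇒ y) = 2/3 ⇔ 2/3 = 1
x ⇔ y = 0 ⇔ 2/3 = 1/3
¬(x ⇔ y) = ¬1/3 = 2/3
y ⇒ y = 2/3 ⇒ 2/3 = 1
(y ⇒ y) ⇒ x = 1 ⇒ 0 = 0
¬(x ⇔ y) ⇔ ((y ⇒ y) ⇒ x) = 2/3 ⇔ 0 = 1/3
((¬y ⇔ y) ⇔ ((x ⇒ y) ⇒ y)) ⇒ (¬(x ⇔ y) ⇔ ((y ⇒ y) ⇒ x)) = 1 ⇒ 1/3 = 1/3
No assignment yields a value below 1/3, so this is the minimum.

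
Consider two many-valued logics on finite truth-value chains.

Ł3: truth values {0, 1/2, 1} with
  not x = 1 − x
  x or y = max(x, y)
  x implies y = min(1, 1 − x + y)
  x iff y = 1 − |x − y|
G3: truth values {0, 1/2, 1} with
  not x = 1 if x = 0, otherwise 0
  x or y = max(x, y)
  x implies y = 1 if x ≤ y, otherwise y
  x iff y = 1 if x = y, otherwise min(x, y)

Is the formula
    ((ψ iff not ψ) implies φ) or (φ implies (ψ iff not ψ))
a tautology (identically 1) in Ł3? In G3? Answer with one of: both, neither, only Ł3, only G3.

both

In Ł3: every assignment gives 1 — tautology.
In G3: every assignment gives 1 — tautology.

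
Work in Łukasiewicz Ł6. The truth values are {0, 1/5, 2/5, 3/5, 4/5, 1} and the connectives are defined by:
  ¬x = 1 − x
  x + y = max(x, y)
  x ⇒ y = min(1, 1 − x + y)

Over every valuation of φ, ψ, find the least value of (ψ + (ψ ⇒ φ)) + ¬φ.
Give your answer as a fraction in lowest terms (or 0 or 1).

4/5

Take φ = 1/5, ψ = 2/5:
ψ ⇒ φ = 2/5 ⇒ 1/5 = 4/5
ψ + (ψ ⇒ φ) = 2/5 + 4/5 = 4/5
¬φ = ¬1/5 = 4/5
(ψ + (ψ ⇒ φ)) + ¬φ = 4/5 + 4/5 = 4/5
No assignment yields a value below 4/5, so this is the minimum.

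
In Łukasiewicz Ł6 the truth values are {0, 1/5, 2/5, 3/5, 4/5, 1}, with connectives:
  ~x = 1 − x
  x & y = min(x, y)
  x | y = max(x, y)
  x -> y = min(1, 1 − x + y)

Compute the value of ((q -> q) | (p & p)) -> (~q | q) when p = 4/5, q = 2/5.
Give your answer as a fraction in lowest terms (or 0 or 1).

q -> q = 2/5 -> 2/5 = 1
p & p = 4/5 & 4/5 = 4/5
(q -> q) | (p & p) = 1 | 4/5 = 1
~q = ~2/5 = 3/5
~q | q = 3/5 | 2/5 = 3/5
((q -> q) | (p & p)) -> (~q | q) = 1 -> 3/5 = 3/5

3/5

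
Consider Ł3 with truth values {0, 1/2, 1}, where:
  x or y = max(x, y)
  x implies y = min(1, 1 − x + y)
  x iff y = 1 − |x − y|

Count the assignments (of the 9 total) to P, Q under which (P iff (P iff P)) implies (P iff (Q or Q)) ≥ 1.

7

P = 0, Q = 0 ↦ 1  ≥
P = 0, Q = 1/2 ↦ 1  ≥
P = 0, Q = 1 ↦ 1  ≥
P = 1/2, Q = 0 ↦ 1  ≥
P = 1/2, Q = 1/2 ↦ 1  ≥
P = 1/2, Q = 1 ↦ 1  ≥
P = 1, Q = 0 ↦ 0  <
P = 1, Q = 1/2 ↦ 1/2  <
P = 1, Q = 1 ↦ 1  ≥
So 7 of the 9 assignments meet the threshold.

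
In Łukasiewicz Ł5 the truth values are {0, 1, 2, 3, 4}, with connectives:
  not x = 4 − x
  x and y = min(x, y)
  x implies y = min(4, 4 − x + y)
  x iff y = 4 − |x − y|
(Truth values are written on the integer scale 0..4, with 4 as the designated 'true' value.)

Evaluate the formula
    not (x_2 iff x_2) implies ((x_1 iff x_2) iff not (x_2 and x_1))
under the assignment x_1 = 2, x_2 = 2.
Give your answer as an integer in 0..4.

4

x_2 iff x_2 = 2 iff 2 = 4
not (x_2 iff x_2) = not 4 = 0
x_1 iff x_2 = 2 iff 2 = 4
x_2 and x_1 = 2 and 2 = 2
not (x_2 and x_1) = not 2 = 2
(x_1 iff x_2) iff not (x_2 and x_1) = 4 iff 2 = 2
not (x_2 iff x_2) implies ((x_1 iff x_2) iff not (x_2 and x_1)) = 0 implies 2 = 4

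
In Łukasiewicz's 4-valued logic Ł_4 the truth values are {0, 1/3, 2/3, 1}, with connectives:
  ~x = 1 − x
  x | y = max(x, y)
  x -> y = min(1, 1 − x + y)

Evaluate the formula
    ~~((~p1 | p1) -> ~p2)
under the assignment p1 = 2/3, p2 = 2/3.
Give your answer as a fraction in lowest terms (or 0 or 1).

~p1 = ~2/3 = 1/3
~p1 | p1 = 1/3 | 2/3 = 2/3
~p2 = ~2/3 = 1/3
(~p1 | p1) -> ~p2 = 2/3 -> 1/3 = 2/3
~((~p1 | p1) -> ~p2) = ~2/3 = 1/3
~~((~p1 | p1) -> ~p2) = ~1/3 = 2/3

2/3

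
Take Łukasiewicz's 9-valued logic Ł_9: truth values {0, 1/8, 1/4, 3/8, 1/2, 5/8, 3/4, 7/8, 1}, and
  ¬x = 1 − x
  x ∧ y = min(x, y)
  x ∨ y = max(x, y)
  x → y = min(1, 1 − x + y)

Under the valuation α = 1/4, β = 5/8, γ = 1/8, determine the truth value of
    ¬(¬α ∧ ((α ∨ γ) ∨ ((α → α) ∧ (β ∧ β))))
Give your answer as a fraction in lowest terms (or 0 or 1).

3/8

¬α = ¬1/4 = 3/4
α ∨ γ = 1/4 ∨ 1/8 = 1/4
α → α = 1/4 → 1/4 = 1
β ∧ β = 5/8 ∧ 5/8 = 5/8
(α → α) ∧ (β ∧ β) = 1 ∧ 5/8 = 5/8
(α ∨ γ) ∨ ((α → α) ∧ (β ∧ β)) = 1/4 ∨ 5/8 = 5/8
¬α ∧ ((α ∨ γ) ∨ ((α → α) ∧ (β ∧ β))) = 3/4 ∧ 5/8 = 5/8
¬(¬α ∧ ((α ∨ γ) ∨ ((α → α) ∧ (β ∧ β)))) = ¬5/8 = 3/8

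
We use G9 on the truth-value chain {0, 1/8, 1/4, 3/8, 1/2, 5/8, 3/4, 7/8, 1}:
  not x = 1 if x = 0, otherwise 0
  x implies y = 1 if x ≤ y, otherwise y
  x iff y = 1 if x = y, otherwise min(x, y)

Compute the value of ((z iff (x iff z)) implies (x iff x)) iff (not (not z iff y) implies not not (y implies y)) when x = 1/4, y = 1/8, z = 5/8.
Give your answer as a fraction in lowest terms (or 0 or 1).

1

x iff z = 1/4 iff 5/8 = 1/4
z iff (x iff z) = 5/8 iff 1/4 = 1/4
x iff x = 1/4 iff 1/4 = 1
(z iff (x iff z)) implies (x iff x) = 1/4 implies 1 = 1
not z = not 5/8 = 0
not z iff y = 0 iff 1/8 = 0
not (not z iff y) = not 0 = 1
y implies y = 1/8 implies 1/8 = 1
not (y implies y) = not 1 = 0
not not (y implies y) = not 0 = 1
not (not z iff y) implies not not (y implies y) = 1 implies 1 = 1
((z iff (x iff z)) implies (x iff x)) iff (not (not z iff y) implies not not (y implies y)) = 1 iff 1 = 1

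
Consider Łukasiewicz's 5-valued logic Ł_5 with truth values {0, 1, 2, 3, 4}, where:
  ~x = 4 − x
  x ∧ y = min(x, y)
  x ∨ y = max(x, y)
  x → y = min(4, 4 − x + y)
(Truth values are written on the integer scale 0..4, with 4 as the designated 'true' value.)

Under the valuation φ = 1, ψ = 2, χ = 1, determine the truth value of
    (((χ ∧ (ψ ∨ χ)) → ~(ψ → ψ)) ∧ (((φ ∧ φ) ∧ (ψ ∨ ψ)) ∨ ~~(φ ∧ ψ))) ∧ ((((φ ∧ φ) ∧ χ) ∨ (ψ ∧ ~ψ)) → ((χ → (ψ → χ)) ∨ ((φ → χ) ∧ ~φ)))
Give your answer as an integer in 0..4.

ψ ∨ χ = 2 ∨ 1 = 2
χ ∧ (ψ ∨ χ) = 1 ∧ 2 = 1
ψ → ψ = 2 → 2 = 4
~(ψ → ψ) = ~4 = 0
(χ ∧ (ψ ∨ χ)) → ~(ψ → ψ) = 1 → 0 = 3
φ ∧ φ = 1 ∧ 1 = 1
ψ ∨ ψ = 2 ∨ 2 = 2
(φ ∧ φ) ∧ (ψ ∨ ψ) = 1 ∧ 2 = 1
φ ∧ ψ = 1 ∧ 2 = 1
~(φ ∧ ψ) = ~1 = 3
~~(φ ∧ ψ) = ~3 = 1
((φ ∧ φ) ∧ (ψ ∨ ψ)) ∨ ~~(φ ∧ ψ) = 1 ∨ 1 = 1
((χ ∧ (ψ ∨ χ)) → ~(ψ → ψ)) ∧ (((φ ∧ φ) ∧ (ψ ∨ ψ)) ∨ ~~(φ ∧ ψ)) = 3 ∧ 1 = 1
φ ∧ φ = 1 ∧ 1 = 1
(φ ∧ φ) ∧ χ = 1 ∧ 1 = 1
~ψ = ~2 = 2
ψ ∧ ~ψ = 2 ∧ 2 = 2
((φ ∧ φ) ∧ χ) ∨ (ψ ∧ ~ψ) = 1 ∨ 2 = 2
ψ → χ = 2 → 1 = 3
χ → (ψ → χ) = 1 → 3 = 4
φ → χ = 1 → 1 = 4
~φ = ~1 = 3
(φ → χ) ∧ ~φ = 4 ∧ 3 = 3
(χ → (ψ → χ)) ∨ ((φ → χ) ∧ ~φ) = 4 ∨ 3 = 4
(((φ ∧ φ) ∧ χ) ∨ (ψ ∧ ~ψ)) → ((χ → (ψ → χ)) ∨ ((φ → χ) ∧ ~φ)) = 2 → 4 = 4
(((χ ∧ (ψ ∨ χ)) → ~(ψ → ψ)) ∧ (((φ ∧ φ) ∧ (ψ ∨ ψ)) ∨ ~~(φ ∧ ψ))) ∧ ((((φ ∧ φ) ∧ χ) ∨ (ψ ∧ ~ψ)) → ((χ → (ψ → χ)) ∨ ((φ → χ) ∧ ~φ))) = 1 ∧ 4 = 1

1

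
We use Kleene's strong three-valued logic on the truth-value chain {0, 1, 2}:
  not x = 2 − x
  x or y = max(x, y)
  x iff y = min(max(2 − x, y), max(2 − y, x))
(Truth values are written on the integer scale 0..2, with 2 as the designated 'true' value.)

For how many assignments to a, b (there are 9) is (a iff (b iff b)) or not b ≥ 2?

a = 0, b = 0 ↦ 2  ≥
a = 0, b = 1 ↦ 1  <
a = 0, b = 2 ↦ 0  <
a = 1, b = 0 ↦ 2  ≥
a = 1, b = 1 ↦ 1  <
a = 1, b = 2 ↦ 1  <
a = 2, b = 0 ↦ 2  ≥
a = 2, b = 1 ↦ 1  <
a = 2, b = 2 ↦ 2  ≥
So 4 of the 9 assignments meet the threshold.

4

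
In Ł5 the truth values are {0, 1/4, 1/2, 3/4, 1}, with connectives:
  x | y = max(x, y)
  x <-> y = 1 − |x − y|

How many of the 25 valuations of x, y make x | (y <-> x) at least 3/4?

18

value 1: 9 assignments (counts)
value 3/4: 9 assignments (counts)
value 1/2: 4 assignments
value 1/4: 2 assignments
value 0: 1 assignment
So 18 of the 25 assignments meet the threshold.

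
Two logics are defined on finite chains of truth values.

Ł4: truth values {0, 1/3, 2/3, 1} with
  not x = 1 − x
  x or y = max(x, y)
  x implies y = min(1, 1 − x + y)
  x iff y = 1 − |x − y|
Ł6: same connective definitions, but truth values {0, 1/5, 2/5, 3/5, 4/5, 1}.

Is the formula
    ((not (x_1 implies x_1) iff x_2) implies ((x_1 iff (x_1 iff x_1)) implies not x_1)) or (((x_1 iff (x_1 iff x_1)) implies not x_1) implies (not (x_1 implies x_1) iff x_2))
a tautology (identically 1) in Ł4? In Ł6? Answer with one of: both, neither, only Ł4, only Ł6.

both

In Ł4: every assignment gives 1 — tautology.
In Ł6: every assignment gives 1 — tautology.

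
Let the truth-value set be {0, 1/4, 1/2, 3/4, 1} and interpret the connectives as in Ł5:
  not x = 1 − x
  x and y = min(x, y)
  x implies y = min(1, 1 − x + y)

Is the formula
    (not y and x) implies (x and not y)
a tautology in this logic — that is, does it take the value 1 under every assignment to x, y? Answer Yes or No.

At x = 1/2, y = 0, for instance:
not y = not 0 = 1
not y and x = 1 and 1/2 = 1/2
x and not y = 1/2 and 1 = 1/2
(not y and x) implies (x and not y) = 1/2 implies 1/2 = 1
and checking the remaining 24 assignments likewise gives ≥ 1 in every case.

Yes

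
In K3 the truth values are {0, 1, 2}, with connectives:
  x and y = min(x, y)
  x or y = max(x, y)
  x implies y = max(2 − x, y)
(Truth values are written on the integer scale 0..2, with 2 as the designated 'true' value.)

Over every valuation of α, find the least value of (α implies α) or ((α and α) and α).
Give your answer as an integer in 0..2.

Take α = 1:
α implies α = 1 implies 1 = 1
α and α = 1 and 1 = 1
(α and α) and α = 1 and 1 = 1
(α implies α) or ((α and α) and α) = 1 or 1 = 1
No assignment yields a value below 1, so this is the minimum.

1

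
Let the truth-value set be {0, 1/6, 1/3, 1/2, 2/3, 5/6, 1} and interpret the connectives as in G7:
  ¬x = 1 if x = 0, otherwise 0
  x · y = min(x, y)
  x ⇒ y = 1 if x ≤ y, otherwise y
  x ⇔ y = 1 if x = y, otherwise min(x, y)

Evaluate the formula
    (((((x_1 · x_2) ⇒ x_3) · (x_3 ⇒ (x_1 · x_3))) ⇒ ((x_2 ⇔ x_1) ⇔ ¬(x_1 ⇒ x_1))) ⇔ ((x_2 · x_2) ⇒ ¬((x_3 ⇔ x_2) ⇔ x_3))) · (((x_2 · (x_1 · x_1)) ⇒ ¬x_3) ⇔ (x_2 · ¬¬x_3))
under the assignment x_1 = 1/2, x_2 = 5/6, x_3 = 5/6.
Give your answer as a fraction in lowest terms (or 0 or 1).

x_1 · x_2 = 1/2 · 5/6 = 1/2
(x_1 · x_2) ⇒ x_3 = 1/2 ⇒ 5/6 = 1
x_1 · x_3 = 1/2 · 5/6 = 1/2
x_3 ⇒ (x_1 · x_3) = 5/6 ⇒ 1/2 = 1/2
((x_1 · x_2) ⇒ x_3) · (x_3 ⇒ (x_1 · x_3)) = 1 · 1/2 = 1/2
x_2 ⇔ x_1 = 5/6 ⇔ 1/2 = 1/2
x_1 ⇒ x_1 = 1/2 ⇒ 1/2 = 1
¬(x_1 ⇒ x_1) = ¬1 = 0
(x_2 ⇔ x_1) ⇔ ¬(x_1 ⇒ x_1) = 1/2 ⇔ 0 = 0
(((x_1 · x_2) ⇒ x_3) · (x_3 ⇒ (x_1 · x_3))) ⇒ ((x_2 ⇔ x_1) ⇔ ¬(x_1 ⇒ x_1)) = 1/2 ⇒ 0 = 0
x_2 · x_2 = 5/6 · 5/6 = 5/6
x_3 ⇔ x_2 = 5/6 ⇔ 5/6 = 1
(x_3 ⇔ x_2) ⇔ x_3 = 1 ⇔ 5/6 = 5/6
¬((x_3 ⇔ x_2) ⇔ x_3) = ¬5/6 = 0
(x_2 · x_2) ⇒ ¬((x_3 ⇔ x_2) ⇔ x_3) = 5/6 ⇒ 0 = 0
((((x_1 · x_2) ⇒ x_3) · (x_3 ⇒ (x_1 · x_3))) ⇒ ((x_2 ⇔ x_1) ⇔ ¬(x_1 ⇒ x_1))) ⇔ ((x_2 · x_2) ⇒ ¬((x_3 ⇔ x_2) ⇔ x_3)) = 0 ⇔ 0 = 1
x_1 · x_1 = 1/2 · 1/2 = 1/2
x_2 · (x_1 · x_1) = 5/6 · 1/2 = 1/2
¬x_3 = ¬5/6 = 0
(x_2 · (x_1 · x_1)) ⇒ ¬x_3 = 1/2 ⇒ 0 = 0
¬x_3 = ¬5/6 = 0
¬¬x_3 = ¬0 = 1
x_2 · ¬¬x_3 = 5/6 · 1 = 5/6
((x_2 · (x_1 · x_1)) ⇒ ¬x_3) ⇔ (x_2 · ¬¬x_3) = 0 ⇔ 5/6 = 0
(((((x_1 · x_2) ⇒ x_3) · (x_3 ⇒ (x_1 · x_3))) ⇒ ((x_2 ⇔ x_1) ⇔ ¬(x_1 ⇒ x_1))) ⇔ ((x_2 · x_2) ⇒ ¬((x_3 ⇔ x_2) ⇔ x_3))) · (((x_2 · (x_1 · x_1)) ⇒ ¬x_3) ⇔ (x_2 · ¬¬x_3)) = 1 · 0 = 0

0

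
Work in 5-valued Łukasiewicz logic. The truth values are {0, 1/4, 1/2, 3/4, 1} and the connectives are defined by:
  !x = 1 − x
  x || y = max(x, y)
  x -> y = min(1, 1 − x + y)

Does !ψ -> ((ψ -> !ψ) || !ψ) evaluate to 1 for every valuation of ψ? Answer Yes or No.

Yes

ψ = 0 ↦ 1
ψ = 1/4 ↦ 1
ψ = 1/2 ↦ 1
ψ = 3/4 ↦ 1
ψ = 1 ↦ 1
Every assignment gives a value ≥ 1.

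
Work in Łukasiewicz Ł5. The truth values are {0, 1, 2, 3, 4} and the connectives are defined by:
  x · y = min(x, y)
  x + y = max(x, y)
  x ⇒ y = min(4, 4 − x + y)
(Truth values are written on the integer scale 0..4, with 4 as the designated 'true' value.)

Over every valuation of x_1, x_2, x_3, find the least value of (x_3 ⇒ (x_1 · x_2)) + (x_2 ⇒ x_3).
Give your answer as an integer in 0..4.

Take x_1 = 0, x_2 = 4, x_3 = 2:
x_1 · x_2 = 0 · 4 = 0
x_3 ⇒ (x_1 · x_2) = 2 ⇒ 0 = 2
x_2 ⇒ x_3 = 4 ⇒ 2 = 2
(x_3 ⇒ (x_1 · x_2)) + (x_2 ⇒ x_3) = 2 + 2 = 2
No assignment yields a value below 2, so this is the minimum.

2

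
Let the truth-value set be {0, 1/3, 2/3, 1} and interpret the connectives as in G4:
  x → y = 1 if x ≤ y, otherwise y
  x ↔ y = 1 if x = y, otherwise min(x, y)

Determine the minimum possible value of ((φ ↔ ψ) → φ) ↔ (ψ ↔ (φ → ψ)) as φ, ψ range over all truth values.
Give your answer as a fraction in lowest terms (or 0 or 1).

Take φ = 0, ψ = 1/3:
φ ↔ ψ = 0 ↔ 1/3 = 0
(φ ↔ ψ) → φ = 0 → 0 = 1
φ → ψ = 0 → 1/3 = 1
ψ ↔ (φ → ψ) = 1/3 ↔ 1 = 1/3
((φ ↔ ψ) → φ) ↔ (ψ ↔ (φ → ψ)) = 1 ↔ 1/3 = 1/3
No assignment yields a value below 1/3, so this is the minimum.

1/3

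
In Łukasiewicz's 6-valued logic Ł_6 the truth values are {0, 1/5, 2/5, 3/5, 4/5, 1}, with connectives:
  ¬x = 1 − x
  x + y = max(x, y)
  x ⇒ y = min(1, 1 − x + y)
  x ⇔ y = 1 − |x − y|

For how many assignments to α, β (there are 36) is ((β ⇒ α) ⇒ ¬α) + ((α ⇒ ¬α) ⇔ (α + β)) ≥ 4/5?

value 1: 13 assignments (counts)
value 4/5: 8 assignments (counts)
value 3/5: 8 assignments
value 2/5: 1 assignment
value 0: 6 assignments
So 21 of the 36 assignments meet the threshold.

21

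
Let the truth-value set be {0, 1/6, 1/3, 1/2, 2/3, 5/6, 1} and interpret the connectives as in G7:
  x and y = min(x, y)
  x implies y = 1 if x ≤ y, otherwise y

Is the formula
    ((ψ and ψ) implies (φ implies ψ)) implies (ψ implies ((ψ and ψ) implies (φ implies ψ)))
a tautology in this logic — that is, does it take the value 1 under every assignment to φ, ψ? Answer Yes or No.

At φ = 2/3, ψ = 5/6, for instance:
ψ and ψ = 5/6 and 5/6 = 5/6
φ implies ψ = 2/3 implies 5/6 = 1
(ψ and ψ) implies (φ implies ψ) = 5/6 implies 1 = 1
ψ implies ((ψ and ψ) implies (φ implies ψ)) = 5/6 implies 1 = 1
((ψ and ψ) implies (φ implies ψ)) implies (ψ implies ((ψ and ψ) implies (φ implies ψ))) = 1 implies 1 = 1
and checking the remaining 48 assignments likewise gives ≥ 1 in every case.

Yes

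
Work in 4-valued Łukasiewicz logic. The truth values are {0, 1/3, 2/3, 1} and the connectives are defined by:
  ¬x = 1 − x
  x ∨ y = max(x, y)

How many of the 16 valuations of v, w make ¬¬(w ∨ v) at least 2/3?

v = 0, w = 0 ↦ 0  <
v = 0, w = 1/3 ↦ 1/3  <
v = 0, w = 2/3 ↦ 2/3  ≥
v = 0, w = 1 ↦ 1  ≥
v = 1/3, w = 0 ↦ 1/3  <
v = 1/3, w = 1/3 ↦ 1/3  <
v = 1/3, w = 2/3 ↦ 2/3  ≥
v = 1/3, w = 1 ↦ 1  ≥
v = 2/3, w = 0 ↦ 2/3  ≥
v = 2/3, w = 1/3 ↦ 2/3  ≥
v = 2/3, w = 2/3 ↦ 2/3  ≥
v = 2/3, w = 1 ↦ 1  ≥
v = 1, w = 0 ↦ 1  ≥
v = 1, w = 1/3 ↦ 1  ≥
v = 1, w = 2/3 ↦ 1  ≥
v = 1, w = 1 ↦ 1  ≥
So 12 of the 16 assignments meet the threshold.

12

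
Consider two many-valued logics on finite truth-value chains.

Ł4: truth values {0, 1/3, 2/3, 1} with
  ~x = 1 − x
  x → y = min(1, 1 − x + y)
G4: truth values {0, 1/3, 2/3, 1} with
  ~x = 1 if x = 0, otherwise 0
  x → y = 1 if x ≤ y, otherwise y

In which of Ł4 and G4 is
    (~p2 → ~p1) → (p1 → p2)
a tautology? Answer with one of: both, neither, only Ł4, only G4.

In Ł4: every assignment gives 1 — tautology.
In G4: at p1 = 2/3, p2 = 1/3 the value is 1/3 — not a tautology.

only Ł4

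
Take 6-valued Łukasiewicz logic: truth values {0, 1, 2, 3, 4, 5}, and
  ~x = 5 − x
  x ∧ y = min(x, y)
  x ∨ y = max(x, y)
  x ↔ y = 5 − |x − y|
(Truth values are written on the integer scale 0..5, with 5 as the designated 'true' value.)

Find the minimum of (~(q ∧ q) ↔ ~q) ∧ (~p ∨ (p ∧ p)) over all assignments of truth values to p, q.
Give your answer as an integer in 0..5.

Take p = 2, q = 0:
q ∧ q = 0 ∧ 0 = 0
~(q ∧ q) = ~0 = 5
~q = ~0 = 5
~(q ∧ q) ↔ ~q = 5 ↔ 5 = 5
~p = ~2 = 3
p ∧ p = 2 ∧ 2 = 2
~p ∨ (p ∧ p) = 3 ∨ 2 = 3
(~(q ∧ q) ↔ ~q) ∧ (~p ∨ (p ∧ p)) = 5 ∧ 3 = 3
No assignment yields a value below 3, so this is the minimum.

3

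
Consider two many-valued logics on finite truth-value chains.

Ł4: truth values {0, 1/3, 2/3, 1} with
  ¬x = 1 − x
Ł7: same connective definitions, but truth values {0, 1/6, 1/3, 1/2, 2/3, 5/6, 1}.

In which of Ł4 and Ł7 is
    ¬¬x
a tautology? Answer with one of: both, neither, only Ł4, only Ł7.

neither

In Ł4: at x = 0 the value is 0 — not a tautology.
In Ł7: at x = 0 the value is 0 — not a tautology.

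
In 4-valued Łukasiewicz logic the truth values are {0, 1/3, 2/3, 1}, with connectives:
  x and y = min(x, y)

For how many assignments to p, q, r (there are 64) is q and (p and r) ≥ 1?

value 1: 1 assignment (counts)
value 2/3: 7 assignments
value 1/3: 19 assignments
value 0: 37 assignments
So 1 of the 64 assignments meets the threshold.

1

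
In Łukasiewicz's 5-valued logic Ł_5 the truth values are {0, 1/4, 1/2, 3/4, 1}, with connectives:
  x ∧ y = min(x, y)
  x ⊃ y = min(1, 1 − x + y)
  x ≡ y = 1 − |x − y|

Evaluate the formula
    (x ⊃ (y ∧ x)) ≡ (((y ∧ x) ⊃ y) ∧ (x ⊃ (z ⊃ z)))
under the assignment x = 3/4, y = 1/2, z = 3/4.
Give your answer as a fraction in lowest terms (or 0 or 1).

3/4

y ∧ x = 1/2 ∧ 3/4 = 1/2
x ⊃ (y ∧ x) = 3/4 ⊃ 1/2 = 3/4
y ∧ x = 1/2 ∧ 3/4 = 1/2
(y ∧ x) ⊃ y = 1/2 ⊃ 1/2 = 1
z ⊃ z = 3/4 ⊃ 3/4 = 1
x ⊃ (z ⊃ z) = 3/4 ⊃ 1 = 1
((y ∧ x) ⊃ y) ∧ (x ⊃ (z ⊃ z)) = 1 ∧ 1 = 1
(x ⊃ (y ∧ x)) ≡ (((y ∧ x) ⊃ y) ∧ (x ⊃ (z ⊃ z))) = 3/4 ≡ 1 = 3/4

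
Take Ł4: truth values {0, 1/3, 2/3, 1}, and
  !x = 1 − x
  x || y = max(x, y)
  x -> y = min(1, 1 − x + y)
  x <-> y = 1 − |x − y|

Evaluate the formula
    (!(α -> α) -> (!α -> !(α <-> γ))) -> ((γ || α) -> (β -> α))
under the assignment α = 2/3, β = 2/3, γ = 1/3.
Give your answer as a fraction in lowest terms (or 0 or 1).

1

α -> α = 2/3 -> 2/3 = 1
!(α -> α) = !1 = 0
!α = !2/3 = 1/3
α <-> γ = 2/3 <-> 1/3 = 2/3
!(α <-> γ) = !2/3 = 1/3
!α -> !(α <-> γ) = 1/3 -> 1/3 = 1
!(α -> α) -> (!α -> !(α <-> γ)) = 0 -> 1 = 1
γ || α = 1/3 || 2/3 = 2/3
β -> α = 2/3 -> 2/3 = 1
(γ || α) -> (β -> α) = 2/3 -> 1 = 1
(!(α -> α) -> (!α -> !(α <-> γ))) -> ((γ || α) -> (β -> α)) = 1 -> 1 = 1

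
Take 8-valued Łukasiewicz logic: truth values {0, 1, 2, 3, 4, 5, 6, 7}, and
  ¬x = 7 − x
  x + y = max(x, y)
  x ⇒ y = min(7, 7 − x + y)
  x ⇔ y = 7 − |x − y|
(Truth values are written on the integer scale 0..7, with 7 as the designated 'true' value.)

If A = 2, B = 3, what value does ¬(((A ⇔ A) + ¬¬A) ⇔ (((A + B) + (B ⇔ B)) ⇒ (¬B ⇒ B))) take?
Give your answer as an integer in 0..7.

1

A ⇔ A = 2 ⇔ 2 = 7
¬A = ¬2 = 5
¬¬A = ¬5 = 2
(A ⇔ A) + ¬¬A = 7 + 2 = 7
A + B = 2 + 3 = 3
B ⇔ B = 3 ⇔ 3 = 7
(A + B) + (B ⇔ B) = 3 + 7 = 7
¬B = ¬3 = 4
¬B ⇒ B = 4 ⇒ 3 = 6
((A + B) + (B ⇔ B)) ⇒ (¬B ⇒ B) = 7 ⇒ 6 = 6
((A ⇔ A) + ¬¬A) ⇔ (((A + B) + (B ⇔ B)) ⇒ (¬B ⇒ B)) = 7 ⇔ 6 = 6
¬(((A ⇔ A) + ¬¬A) ⇔ (((A + B) + (B ⇔ B)) ⇒ (¬B ⇒ B))) = ¬6 = 1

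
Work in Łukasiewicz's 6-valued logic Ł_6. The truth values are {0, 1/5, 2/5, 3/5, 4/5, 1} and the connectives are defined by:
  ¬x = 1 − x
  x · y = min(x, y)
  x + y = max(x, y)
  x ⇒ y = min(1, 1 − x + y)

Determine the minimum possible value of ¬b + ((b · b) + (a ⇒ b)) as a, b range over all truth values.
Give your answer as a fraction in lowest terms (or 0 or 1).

3/5

Take a = 4/5, b = 2/5:
¬b = ¬2/5 = 3/5
b · b = 2/5 · 2/5 = 2/5
a ⇒ b = 4/5 ⇒ 2/5 = 3/5
(b · b) + (a ⇒ b) = 2/5 + 3/5 = 3/5
¬b + ((b · b) + (a ⇒ b)) = 3/5 + 3/5 = 3/5
No assignment yields a value below 3/5, so this is the minimum.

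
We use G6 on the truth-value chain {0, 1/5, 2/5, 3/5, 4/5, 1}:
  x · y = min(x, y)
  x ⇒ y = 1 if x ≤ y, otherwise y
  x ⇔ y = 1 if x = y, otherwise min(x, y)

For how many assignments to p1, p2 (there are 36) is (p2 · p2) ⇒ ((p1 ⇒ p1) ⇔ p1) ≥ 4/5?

22

value 1: 21 assignments (counts)
value 4/5: 1 assignment (counts)
value 3/5: 2 assignments
value 2/5: 3 assignments
value 1/5: 4 assignments
value 0: 5 assignments
So 22 of the 36 assignments meet the threshold.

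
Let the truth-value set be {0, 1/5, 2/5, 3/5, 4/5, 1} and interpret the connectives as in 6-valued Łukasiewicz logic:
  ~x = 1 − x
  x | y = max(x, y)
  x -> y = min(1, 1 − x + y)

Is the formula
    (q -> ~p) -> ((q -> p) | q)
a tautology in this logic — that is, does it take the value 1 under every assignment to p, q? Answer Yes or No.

Counterexample: take p = 0, q = 1/5.
~p = ~0 = 1
q -> ~p = 1/5 -> 1 = 1
q -> p = 1/5 -> 0 = 4/5
(q -> p) | q = 4/5 | 1/5 = 4/5
(q -> ~p) -> ((q -> p) | q) = 1 -> 4/5 = 4/5
This gives 4/5 ≠ 1.

No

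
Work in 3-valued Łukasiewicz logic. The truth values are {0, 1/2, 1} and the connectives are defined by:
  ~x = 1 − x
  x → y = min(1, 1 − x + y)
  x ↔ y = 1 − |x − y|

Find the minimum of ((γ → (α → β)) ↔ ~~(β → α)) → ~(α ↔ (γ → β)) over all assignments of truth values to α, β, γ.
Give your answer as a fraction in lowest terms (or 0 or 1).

Take α = 0, β = 0, γ = 1:
α → β = 0 → 0 = 1
γ → (α → β) = 1 → 1 = 1
β → α = 0 → 0 = 1
~(β → α) = ~1 = 0
~~(β → α) = ~0 = 1
(γ → (α → β)) ↔ ~~(β → α) = 1 ↔ 1 = 1
γ → β = 1 → 0 = 0
α ↔ (γ → β) = 0 ↔ 0 = 1
~(α ↔ (γ → β)) = ~1 = 0
((γ → (α → β)) ↔ ~~(β → α)) → ~(α ↔ (γ → β)) = 1 → 0 = 0
No assignment yields a value below 0, so this is the minimum.

0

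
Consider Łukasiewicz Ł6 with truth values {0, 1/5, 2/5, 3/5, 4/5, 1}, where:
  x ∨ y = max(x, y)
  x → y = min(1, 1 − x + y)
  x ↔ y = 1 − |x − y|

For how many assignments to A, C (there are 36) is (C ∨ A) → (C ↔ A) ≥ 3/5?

value 1: 18 assignments (counts)
value 4/5: 6 assignments (counts)
value 3/5: 4 assignments (counts)
value 2/5: 4 assignments
value 1/5: 2 assignments
value 0: 2 assignments
So 28 of the 36 assignments meet the threshold.

28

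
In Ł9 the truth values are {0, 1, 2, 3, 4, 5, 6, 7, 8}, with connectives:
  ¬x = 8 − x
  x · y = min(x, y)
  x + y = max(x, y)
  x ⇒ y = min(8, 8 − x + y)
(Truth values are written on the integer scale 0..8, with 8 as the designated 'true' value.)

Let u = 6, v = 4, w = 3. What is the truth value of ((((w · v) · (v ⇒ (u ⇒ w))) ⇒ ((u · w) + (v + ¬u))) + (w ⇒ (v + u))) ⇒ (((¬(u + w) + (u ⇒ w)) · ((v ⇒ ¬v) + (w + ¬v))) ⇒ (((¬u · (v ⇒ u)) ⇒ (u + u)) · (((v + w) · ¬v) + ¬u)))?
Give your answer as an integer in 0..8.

w · v = 3 · 4 = 3
u ⇒ w = 6 ⇒ 3 = 5
v ⇒ (u ⇒ w) = 4 ⇒ 5 = 8
(w · v) · (v ⇒ (u ⇒ w)) = 3 · 8 = 3
u · w = 6 · 3 = 3
¬u = ¬6 = 2
v + ¬u = 4 + 2 = 4
(u · w) + (v + ¬u) = 3 + 4 = 4
((w · v) · (v ⇒ (u ⇒ w))) ⇒ ((u · w) + (v + ¬u)) = 3 ⇒ 4 = 8
v + u = 4 + 6 = 6
w ⇒ (v + u) = 3 ⇒ 6 = 8
(((w · v) · (v ⇒ (u ⇒ w))) ⇒ ((u · w) + (v + ¬u))) + (w ⇒ (v + u)) = 8 + 8 = 8
u + w = 6 + 3 = 6
¬(u + w) = ¬6 = 2
u ⇒ w = 6 ⇒ 3 = 5
¬(u + w) + (u ⇒ w) = 2 + 5 = 5
¬v = ¬4 = 4
v ⇒ ¬v = 4 ⇒ 4 = 8
¬v = ¬4 = 4
w + ¬v = 3 + 4 = 4
(v ⇒ ¬v) + (w + ¬v) = 8 + 4 = 8
(¬(u + w) + (u ⇒ w)) · ((v ⇒ ¬v) + (w + ¬v)) = 5 · 8 = 5
¬u = ¬6 = 2
v ⇒ u = 4 ⇒ 6 = 8
¬u · (v ⇒ u) = 2 · 8 = 2
u + u = 6 + 6 = 6
(¬u · (v ⇒ u)) ⇒ (u + u) = 2 ⇒ 6 = 8
v + w = 4 + 3 = 4
¬v = ¬4 = 4
(v + w) · ¬v = 4 · 4 = 4
¬u = ¬6 = 2
((v + w) · ¬v) + ¬u = 4 + 2 = 4
((¬u · (v ⇒ u)) ⇒ (u + u)) · (((v + w) · ¬v) + ¬u) = 8 · 4 = 4
((¬(u + w) + (u ⇒ w)) · ((v ⇒ ¬v) + (w + ¬v))) ⇒ (((¬u · (v ⇒ u)) ⇒ (u + u)) · (((v + w) · ¬v) + ¬u)) = 5 ⇒ 4 = 7
((((w · v) · (v ⇒ (u ⇒ w))) ⇒ ((u · w) + (v + ¬u))) + (w ⇒ (v + u))) ⇒ (((¬(u + w) + (u ⇒ w)) · ((v ⇒ ¬v) + (w + ¬v))) ⇒ (((¬u · (v ⇒ u)) ⇒ (u + u)) · (((v + w) · ¬v) + ¬u))) = 8 ⇒ 7 = 7

7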